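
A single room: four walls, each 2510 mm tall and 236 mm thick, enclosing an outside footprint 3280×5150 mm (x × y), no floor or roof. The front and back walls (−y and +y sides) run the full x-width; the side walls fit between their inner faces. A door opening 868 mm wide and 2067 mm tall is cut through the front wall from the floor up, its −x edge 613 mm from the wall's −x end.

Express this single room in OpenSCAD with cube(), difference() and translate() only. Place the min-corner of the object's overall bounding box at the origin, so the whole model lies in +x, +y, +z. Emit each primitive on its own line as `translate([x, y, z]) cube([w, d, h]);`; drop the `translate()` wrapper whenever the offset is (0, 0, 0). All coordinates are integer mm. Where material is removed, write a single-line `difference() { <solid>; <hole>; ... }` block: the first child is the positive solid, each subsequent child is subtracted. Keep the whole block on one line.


difference() { cube([3280, 236, 2510]); translate([613, 0, 0]) cube([868, 236, 2067]); }
translate([0, 4914, 0]) cube([3280, 236, 2510]);
translate([0, 236, 0]) cube([236, 4678, 2510]);
translate([3044, 236, 0]) cube([236, 4678, 2510]);


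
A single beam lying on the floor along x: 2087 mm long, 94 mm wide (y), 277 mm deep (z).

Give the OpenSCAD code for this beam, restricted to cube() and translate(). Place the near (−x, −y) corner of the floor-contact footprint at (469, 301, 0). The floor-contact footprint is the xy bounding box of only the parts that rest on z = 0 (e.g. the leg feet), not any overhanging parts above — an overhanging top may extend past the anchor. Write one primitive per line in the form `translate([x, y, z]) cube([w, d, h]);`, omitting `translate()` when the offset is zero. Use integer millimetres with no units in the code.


translate([469, 301, 0]) cube([2087, 94, 277]);


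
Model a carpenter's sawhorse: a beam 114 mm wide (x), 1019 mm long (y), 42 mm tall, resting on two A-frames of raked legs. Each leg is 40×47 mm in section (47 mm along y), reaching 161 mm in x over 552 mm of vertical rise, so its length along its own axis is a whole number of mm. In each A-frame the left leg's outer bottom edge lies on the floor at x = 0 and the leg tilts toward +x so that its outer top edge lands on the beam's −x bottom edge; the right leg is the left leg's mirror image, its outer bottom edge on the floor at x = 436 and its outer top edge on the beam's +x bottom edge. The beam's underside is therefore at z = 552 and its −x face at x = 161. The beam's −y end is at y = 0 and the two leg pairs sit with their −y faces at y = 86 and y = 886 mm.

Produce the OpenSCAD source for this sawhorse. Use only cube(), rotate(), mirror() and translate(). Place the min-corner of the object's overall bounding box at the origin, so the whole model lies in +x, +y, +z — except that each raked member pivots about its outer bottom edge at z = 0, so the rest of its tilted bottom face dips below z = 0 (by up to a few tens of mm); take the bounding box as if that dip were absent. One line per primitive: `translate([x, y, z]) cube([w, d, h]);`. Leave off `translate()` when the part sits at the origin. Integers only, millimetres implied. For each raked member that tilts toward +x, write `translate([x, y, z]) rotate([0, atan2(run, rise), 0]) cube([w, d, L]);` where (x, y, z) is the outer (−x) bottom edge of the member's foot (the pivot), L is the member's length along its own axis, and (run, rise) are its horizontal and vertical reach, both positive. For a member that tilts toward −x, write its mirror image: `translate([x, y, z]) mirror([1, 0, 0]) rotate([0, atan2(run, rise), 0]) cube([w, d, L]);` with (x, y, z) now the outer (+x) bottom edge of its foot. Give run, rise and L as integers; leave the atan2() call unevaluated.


// leg length = √(161² + 552²) = 575
// right-leg outer foot x = 2·161 + 114 = 436
// beam min-corner = (161, 0, 552)
translate([161, 0, 552]) cube([114, 1019, 42]);
translate([0, 86, 0]) rotate([0, atan2(161, 552), 0]) cube([40, 47, 575]);
translate([436, 86, 0]) mirror([1, 0, 0]) rotate([0, atan2(161, 552), 0]) cube([40, 47, 575]);
translate([0, 886, 0]) rotate([0, atan2(161, 552), 0]) cube([40, 47, 575]);
translate([436, 886, 0]) mirror([1, 0, 0]) rotate([0, atan2(161, 552), 0]) cube([40, 47, 575]);


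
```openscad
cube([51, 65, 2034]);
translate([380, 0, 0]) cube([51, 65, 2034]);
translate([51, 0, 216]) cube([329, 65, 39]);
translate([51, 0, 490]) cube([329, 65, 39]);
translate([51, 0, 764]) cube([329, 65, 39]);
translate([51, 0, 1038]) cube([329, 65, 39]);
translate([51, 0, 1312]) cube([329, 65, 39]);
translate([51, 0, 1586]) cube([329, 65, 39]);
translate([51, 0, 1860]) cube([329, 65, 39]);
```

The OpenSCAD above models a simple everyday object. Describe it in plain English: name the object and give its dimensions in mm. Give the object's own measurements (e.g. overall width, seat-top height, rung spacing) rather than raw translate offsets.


A straight ladder. Two 51×65 mm vertical rails, 2034 mm tall, stand 431 mm apart (outside-to-outside) with their front faces coplanar on the −y side. 7 rungs, each 65 mm deep and 39 mm tall, span between the inner faces of the rails, front faces flush with the rails. The lowest rung's underside is at z = 216 mm and rungs are spaced 274 mm apart (underside to underside).


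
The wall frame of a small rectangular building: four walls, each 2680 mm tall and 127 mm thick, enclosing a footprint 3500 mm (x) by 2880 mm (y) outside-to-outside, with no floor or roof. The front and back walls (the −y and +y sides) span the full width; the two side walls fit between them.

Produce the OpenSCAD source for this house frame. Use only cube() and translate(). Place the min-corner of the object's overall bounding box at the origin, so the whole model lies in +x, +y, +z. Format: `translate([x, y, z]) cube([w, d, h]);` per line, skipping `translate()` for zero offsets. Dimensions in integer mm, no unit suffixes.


cube([3500, 127, 2680]);
translate([0, 2753, 0]) cube([3500, 127, 2680]);
translate([0, 127, 0]) cube([127, 2626, 2680]);
translate([3373, 127, 0]) cube([127, 2626, 2680]);


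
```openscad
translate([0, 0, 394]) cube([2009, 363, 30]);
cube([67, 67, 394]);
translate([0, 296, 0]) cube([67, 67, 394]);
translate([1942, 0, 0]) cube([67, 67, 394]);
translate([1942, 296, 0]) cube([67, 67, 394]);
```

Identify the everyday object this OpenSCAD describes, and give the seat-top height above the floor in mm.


A bench. The seat-top height is 424 mm.

A long slab on four corner posts — a bench. The slab sits at z = 394 with thickness 30, so the top is 394 + 30 = 424 mm.


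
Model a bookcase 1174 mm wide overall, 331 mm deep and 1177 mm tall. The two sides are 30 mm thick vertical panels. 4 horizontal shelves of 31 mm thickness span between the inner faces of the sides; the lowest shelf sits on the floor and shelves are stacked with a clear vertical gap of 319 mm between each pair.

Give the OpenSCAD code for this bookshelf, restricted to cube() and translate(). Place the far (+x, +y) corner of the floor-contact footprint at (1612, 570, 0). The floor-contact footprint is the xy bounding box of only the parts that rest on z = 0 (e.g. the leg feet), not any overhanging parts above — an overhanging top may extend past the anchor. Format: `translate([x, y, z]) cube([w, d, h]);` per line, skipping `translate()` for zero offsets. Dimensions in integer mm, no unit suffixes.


translate([438, 239, 0]) cube([30, 331, 1177]);
translate([1582, 239, 0]) cube([30, 331, 1177]);
translate([468, 239, 0]) cube([1114, 331, 31]);
translate([468, 239, 350]) cube([1114, 331, 31]);
translate([468, 239, 700]) cube([1114, 331, 31]);
translate([468, 239, 1050]) cube([1114, 331, 31]);


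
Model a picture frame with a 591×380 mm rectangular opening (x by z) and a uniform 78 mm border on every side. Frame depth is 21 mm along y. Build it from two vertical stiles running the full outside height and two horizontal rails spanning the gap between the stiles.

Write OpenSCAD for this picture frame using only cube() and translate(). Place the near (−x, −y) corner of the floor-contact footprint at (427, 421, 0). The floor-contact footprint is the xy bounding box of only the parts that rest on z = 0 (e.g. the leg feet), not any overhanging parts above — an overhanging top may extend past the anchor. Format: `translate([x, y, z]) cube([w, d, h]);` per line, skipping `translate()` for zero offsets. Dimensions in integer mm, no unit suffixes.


translate([427, 421, 0]) cube([78, 21, 536]);
translate([1096, 421, 0]) cube([78, 21, 536]);
translate([505, 421, 0]) cube([591, 21, 78]);
translate([505, 421, 458]) cube([591, 21, 78]);


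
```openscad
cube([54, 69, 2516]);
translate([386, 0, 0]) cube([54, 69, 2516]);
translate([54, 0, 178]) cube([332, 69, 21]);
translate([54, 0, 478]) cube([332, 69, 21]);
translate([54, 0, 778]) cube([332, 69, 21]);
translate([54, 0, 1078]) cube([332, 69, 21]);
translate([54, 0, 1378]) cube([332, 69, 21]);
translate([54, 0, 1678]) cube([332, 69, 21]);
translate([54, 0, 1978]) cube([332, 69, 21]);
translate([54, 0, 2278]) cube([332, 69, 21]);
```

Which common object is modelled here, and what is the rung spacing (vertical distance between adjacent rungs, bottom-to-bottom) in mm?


A ladder. The rung spacing is 300 mm.

Two tall 54×69 posts with 8 short bars between them — a ladder. Adjacent rungs sit at z = 178 and z = 478, so the spacing is 478 − 178 = 300 mm.


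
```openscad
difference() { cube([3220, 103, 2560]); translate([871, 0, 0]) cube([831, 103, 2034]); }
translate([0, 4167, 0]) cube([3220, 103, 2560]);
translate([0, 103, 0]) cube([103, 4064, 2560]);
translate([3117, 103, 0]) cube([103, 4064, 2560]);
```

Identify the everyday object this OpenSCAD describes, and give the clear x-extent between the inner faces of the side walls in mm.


A single room. The interior width is 3014 mm.

Four walls enclosing a rectangle with a door in the front wall — a room. Outside width 3220 minus two 103 mm walls gives 3014 mm.


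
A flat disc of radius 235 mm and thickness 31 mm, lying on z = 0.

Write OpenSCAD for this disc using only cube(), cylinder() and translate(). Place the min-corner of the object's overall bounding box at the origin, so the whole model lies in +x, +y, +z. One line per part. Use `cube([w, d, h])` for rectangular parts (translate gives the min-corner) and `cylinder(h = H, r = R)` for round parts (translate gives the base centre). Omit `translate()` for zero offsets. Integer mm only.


translate([235, 235, 0]) cylinder(h = 31, r = 235);


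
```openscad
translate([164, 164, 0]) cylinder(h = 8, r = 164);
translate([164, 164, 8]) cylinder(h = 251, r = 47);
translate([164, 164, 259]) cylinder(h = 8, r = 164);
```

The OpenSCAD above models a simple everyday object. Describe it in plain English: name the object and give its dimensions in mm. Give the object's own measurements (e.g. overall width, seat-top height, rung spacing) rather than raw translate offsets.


A spool: two coaxial disc flanges of radius 164 mm and thickness 8 mm, joined by a core cylinder of radius 47 mm and height 251 mm. The lower flange rests on z = 0 and the three cylinders share a vertical axis.


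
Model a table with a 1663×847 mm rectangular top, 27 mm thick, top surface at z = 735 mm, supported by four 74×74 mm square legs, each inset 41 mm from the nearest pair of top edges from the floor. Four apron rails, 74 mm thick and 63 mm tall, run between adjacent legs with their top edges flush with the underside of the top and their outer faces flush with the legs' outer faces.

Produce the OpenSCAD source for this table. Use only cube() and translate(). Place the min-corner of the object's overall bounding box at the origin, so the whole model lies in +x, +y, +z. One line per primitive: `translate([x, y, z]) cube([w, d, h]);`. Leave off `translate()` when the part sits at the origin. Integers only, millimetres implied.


translate([0, 0, 708]) cube([1663, 847, 27]);
translate([41, 41, 0]) cube([74, 74, 708]);
translate([1548, 41, 0]) cube([74, 74, 708]);
translate([41, 732, 0]) cube([74, 74, 708]);
translate([1548, 732, 0]) cube([74, 74, 708]);
translate([115, 41, 645]) cube([1433, 74, 63]);
translate([115, 732, 645]) cube([1433, 74, 63]);
translate([41, 115, 645]) cube([74, 617, 63]);
translate([1548, 115, 645]) cube([74, 617, 63]);


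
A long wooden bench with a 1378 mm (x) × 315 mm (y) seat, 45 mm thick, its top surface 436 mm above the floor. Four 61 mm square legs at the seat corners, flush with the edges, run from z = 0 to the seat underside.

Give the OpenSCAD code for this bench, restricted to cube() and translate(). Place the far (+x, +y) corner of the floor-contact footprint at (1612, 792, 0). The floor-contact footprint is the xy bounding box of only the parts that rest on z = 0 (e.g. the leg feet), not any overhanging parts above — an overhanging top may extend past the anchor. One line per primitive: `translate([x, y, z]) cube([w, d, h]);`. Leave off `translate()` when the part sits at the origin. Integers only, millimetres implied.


// leg_h = 436 − 45 = 391
translate([234, 477, 391]) cube([1378, 315, 45]);
translate([234, 477, 0]) cube([61, 61, 391]);
translate([234, 731, 0]) cube([61, 61, 391]);
translate([1551, 477, 0]) cube([61, 61, 391]);
translate([1551, 731, 0]) cube([61, 61, 391]);


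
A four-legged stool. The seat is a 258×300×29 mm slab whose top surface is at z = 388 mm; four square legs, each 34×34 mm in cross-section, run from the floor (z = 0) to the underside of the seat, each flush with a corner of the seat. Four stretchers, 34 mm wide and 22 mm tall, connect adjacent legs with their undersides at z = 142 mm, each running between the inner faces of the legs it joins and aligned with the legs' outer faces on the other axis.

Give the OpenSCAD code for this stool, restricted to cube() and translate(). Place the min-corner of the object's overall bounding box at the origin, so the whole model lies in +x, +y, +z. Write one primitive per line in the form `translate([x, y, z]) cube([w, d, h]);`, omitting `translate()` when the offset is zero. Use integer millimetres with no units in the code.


translate([0, 0, 359]) cube([258, 300, 29]);
cube([34, 34, 359]);
translate([224, 0, 0]) cube([34, 34, 359]);
translate([0, 266, 0]) cube([34, 34, 359]);
translate([224, 266, 0]) cube([34, 34, 359]);
translate([34, 0, 142]) cube([190, 34, 22]);
translate([34, 266, 142]) cube([190, 34, 22]);
translate([0, 34, 142]) cube([34, 232, 22]);
translate([224, 34, 142]) cube([34, 232, 22]);


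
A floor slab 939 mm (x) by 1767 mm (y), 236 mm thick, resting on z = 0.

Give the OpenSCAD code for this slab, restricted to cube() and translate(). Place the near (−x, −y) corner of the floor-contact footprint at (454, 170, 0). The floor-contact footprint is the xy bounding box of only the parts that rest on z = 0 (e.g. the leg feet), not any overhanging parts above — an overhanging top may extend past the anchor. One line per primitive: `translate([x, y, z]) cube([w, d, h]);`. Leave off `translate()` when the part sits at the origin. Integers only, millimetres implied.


translate([454, 170, 0]) cube([939, 1767, 236]);


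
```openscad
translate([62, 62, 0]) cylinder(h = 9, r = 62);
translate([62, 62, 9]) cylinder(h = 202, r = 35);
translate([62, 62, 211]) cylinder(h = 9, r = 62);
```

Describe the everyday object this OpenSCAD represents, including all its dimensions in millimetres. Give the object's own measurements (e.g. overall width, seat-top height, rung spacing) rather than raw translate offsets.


A spool: two coaxial disc flanges of radius 62 mm and thickness 9 mm, joined by a core cylinder of radius 35 mm and height 202 mm. The lower flange rests on z = 0 and the three cylinders share a vertical axis.


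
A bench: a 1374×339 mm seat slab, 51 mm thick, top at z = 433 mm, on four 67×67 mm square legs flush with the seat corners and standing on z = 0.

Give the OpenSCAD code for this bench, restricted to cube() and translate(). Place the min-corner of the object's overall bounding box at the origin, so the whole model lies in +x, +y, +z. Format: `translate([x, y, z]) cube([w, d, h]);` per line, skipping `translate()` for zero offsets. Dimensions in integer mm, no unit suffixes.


translate([0, 0, 382]) cube([1374, 339, 51]);
cube([67, 67, 382]);
translate([0, 272, 0]) cube([67, 67, 382]);
translate([1307, 0, 0]) cube([67, 67, 382]);
translate([1307, 272, 0]) cube([67, 67, 382]);


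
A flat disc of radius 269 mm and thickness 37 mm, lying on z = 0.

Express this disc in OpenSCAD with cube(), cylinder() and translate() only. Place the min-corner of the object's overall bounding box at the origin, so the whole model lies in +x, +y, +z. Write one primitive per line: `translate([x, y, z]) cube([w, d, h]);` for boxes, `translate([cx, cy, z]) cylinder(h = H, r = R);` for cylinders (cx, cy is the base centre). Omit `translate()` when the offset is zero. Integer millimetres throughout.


translate([269, 269, 0]) cylinder(h = 37, r = 269);


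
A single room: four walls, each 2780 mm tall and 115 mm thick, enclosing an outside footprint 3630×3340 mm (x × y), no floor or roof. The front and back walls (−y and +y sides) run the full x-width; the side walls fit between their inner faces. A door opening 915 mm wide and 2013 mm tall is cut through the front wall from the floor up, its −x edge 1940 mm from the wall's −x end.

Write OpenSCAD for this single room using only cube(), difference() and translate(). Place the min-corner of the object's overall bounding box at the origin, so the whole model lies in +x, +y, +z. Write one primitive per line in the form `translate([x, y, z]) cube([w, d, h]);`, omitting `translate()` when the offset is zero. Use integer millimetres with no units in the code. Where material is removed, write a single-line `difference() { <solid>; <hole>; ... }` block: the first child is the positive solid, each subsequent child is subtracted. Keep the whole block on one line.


difference() { cube([3630, 115, 2780]); translate([1940, 0, 0]) cube([915, 115, 2013]); }
translate([0, 3225, 0]) cube([3630, 115, 2780]);
translate([0, 115, 0]) cube([115, 3110, 2780]);
translate([3515, 115, 0]) cube([115, 3110, 2780]);


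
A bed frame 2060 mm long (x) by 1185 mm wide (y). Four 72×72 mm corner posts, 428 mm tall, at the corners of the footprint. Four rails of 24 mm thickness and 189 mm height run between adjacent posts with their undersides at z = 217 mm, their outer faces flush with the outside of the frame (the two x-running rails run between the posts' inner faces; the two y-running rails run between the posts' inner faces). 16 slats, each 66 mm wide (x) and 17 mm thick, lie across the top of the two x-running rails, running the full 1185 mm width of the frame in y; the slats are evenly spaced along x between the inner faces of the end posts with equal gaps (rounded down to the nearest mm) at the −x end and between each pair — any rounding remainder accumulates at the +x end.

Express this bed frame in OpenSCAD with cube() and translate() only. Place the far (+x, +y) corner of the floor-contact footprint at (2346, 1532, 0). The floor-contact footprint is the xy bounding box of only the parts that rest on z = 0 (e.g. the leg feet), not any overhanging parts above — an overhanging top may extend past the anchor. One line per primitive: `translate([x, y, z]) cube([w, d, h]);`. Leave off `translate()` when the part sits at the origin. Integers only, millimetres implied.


translate([286, 347, 0]) cube([72, 72, 428]);
translate([286, 1460, 0]) cube([72, 72, 428]);
translate([2274, 347, 0]) cube([72, 72, 428]);
translate([2274, 1460, 0]) cube([72, 72, 428]);
translate([358, 347, 217]) cube([1916, 24, 189]);
translate([358, 1508, 217]) cube([1916, 24, 189]);
translate([286, 419, 217]) cube([24, 1041, 189]);
translate([2322, 419, 217]) cube([24, 1041, 189]);
translate([408, 347, 406]) cube([66, 1185, 17]);
translate([524, 347, 406]) cube([66, 1185, 17]);
translate([640, 347, 406]) cube([66, 1185, 17]);
translate([756, 347, 406]) cube([66, 1185, 17]);
translate([872, 347, 406]) cube([66, 1185, 17]);
translate([988, 347, 406]) cube([66, 1185, 17]);
translate([1104, 347, 406]) cube([66, 1185, 17]);
translate([1220, 347, 406]) cube([66, 1185, 17]);
translate([1336, 347, 406]) cube([66, 1185, 17]);
translate([1452, 347, 406]) cube([66, 1185, 17]);
translate([1568, 347, 406]) cube([66, 1185, 17]);
translate([1684, 347, 406]) cube([66, 1185, 17]);
translate([1800, 347, 406]) cube([66, 1185, 17]);
translate([1916, 347, 406]) cube([66, 1185, 17]);
translate([2032, 347, 406]) cube([66, 1185, 17]);
translate([2148, 347, 406]) cube([66, 1185, 17]);


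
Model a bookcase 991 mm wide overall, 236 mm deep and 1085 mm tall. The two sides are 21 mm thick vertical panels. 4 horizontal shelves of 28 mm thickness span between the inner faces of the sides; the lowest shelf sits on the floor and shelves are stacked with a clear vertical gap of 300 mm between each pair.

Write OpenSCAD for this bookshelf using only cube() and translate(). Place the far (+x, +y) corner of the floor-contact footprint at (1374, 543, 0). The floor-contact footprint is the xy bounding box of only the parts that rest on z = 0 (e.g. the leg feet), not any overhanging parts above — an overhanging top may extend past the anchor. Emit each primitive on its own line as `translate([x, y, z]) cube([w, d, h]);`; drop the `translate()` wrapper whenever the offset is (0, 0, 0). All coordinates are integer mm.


translate([383, 307, 0]) cube([21, 236, 1085]);
translate([1353, 307, 0]) cube([21, 236, 1085]);
translate([404, 307, 0]) cube([949, 236, 28]);
translate([404, 307, 328]) cube([949, 236, 28]);
translate([404, 307, 656]) cube([949, 236, 28]);
translate([404, 307, 984]) cube([949, 236, 28]);


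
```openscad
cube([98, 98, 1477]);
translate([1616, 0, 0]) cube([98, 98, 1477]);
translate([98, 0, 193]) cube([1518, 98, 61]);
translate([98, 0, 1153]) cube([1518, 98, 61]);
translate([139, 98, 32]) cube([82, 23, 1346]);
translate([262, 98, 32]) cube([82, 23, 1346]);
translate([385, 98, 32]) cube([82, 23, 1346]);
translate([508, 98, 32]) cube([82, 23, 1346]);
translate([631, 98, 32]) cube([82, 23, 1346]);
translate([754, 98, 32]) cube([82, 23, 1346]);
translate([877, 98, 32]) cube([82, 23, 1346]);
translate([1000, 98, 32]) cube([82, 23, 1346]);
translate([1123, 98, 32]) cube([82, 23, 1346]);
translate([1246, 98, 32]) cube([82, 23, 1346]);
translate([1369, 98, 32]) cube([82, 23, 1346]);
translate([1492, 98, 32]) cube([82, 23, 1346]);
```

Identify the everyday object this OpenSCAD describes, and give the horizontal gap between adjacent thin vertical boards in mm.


A fence section. The picket gap is 41 mm.

Two posts, two rails, 12 pickets — a fence section. Span 1518 mm holds 12 pickets of 82 mm with 13 equal gaps: ⌊(1518 − 12·82) / 13⌋ = 41 mm.


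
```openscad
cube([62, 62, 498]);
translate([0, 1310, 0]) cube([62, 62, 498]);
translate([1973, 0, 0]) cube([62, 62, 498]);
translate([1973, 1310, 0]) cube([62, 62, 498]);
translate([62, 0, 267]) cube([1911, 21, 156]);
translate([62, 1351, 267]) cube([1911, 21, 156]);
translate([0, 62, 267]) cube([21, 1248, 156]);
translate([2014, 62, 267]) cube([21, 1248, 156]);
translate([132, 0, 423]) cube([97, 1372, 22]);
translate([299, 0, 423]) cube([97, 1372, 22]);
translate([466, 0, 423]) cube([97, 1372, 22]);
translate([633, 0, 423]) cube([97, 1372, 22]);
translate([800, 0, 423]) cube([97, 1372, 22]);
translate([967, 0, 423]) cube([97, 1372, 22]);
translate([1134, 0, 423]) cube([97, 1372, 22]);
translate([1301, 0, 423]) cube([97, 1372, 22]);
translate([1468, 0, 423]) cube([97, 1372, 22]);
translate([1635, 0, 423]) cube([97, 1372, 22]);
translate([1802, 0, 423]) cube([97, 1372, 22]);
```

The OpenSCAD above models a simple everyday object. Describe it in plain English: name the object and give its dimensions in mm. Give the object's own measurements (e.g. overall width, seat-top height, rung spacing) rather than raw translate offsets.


A bed frame 2035 mm long (x) by 1372 mm wide (y). Four 62×62 mm corner posts, 498 mm tall, at the corners of the footprint. Four rails of 21 mm thickness and 156 mm height run between adjacent posts with their undersides at z = 267 mm, their outer faces flush with the outside of the frame (the two x-running rails run between the posts' inner faces; the two y-running rails run between the posts' inner faces). 11 slats, each 97 mm wide (x) and 22 mm thick, lie across the top of the two x-running rails, running the full 1372 mm width of the frame in y; along x they sit between the end posts with a 70 mm gap after the −x posts and between neighbouring slats, leaving 74 mm before the +x posts.


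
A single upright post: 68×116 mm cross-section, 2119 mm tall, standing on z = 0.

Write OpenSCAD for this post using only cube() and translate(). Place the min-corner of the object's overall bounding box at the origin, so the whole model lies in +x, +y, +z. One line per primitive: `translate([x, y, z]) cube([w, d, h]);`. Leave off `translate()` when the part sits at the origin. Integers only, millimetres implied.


cube([68, 116, 2119]);


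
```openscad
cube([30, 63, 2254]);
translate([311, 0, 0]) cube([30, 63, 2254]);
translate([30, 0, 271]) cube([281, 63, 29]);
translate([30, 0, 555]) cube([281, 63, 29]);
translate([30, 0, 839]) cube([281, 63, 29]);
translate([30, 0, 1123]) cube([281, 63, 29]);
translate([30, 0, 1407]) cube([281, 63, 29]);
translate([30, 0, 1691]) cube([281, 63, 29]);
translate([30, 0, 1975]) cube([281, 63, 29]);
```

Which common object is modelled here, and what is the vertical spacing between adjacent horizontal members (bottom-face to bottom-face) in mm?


A ladder. The rung spacing is 284 mm.

Two tall 30×63 posts with 7 short bars between them — a ladder. Adjacent rungs sit at z = 271 and z = 555, so the spacing is 555 − 271 = 284 mm.


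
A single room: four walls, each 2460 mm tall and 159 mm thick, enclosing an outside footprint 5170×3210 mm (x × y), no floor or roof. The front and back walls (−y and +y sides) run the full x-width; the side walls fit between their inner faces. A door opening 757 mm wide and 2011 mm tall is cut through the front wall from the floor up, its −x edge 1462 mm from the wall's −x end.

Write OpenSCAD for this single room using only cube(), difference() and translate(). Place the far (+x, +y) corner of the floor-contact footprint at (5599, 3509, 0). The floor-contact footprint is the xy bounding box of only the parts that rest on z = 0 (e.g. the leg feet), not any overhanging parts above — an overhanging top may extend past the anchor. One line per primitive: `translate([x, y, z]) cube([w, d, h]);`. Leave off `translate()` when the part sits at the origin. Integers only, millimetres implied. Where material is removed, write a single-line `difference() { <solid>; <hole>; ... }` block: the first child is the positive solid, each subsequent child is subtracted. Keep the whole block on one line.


difference() { translate([429, 299, 0]) cube([5170, 159, 2460]); translate([1891, 299, 0]) cube([757, 159, 2011]); }
translate([429, 3350, 0]) cube([5170, 159, 2460]);
translate([429, 458, 0]) cube([159, 2892, 2460]);
translate([5440, 458, 0]) cube([159, 2892, 2460]);


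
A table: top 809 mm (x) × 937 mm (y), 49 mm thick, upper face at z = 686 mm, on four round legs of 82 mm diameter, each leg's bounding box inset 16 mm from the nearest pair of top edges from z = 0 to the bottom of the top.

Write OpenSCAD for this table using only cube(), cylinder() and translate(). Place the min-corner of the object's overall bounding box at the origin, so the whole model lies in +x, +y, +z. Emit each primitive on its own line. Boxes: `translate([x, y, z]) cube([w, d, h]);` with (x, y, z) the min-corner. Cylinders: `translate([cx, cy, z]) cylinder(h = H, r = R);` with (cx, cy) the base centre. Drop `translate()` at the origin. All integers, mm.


translate([0, 0, 637]) cube([809, 937, 49]);
translate([57, 57, 0]) cylinder(h = 637, r = 41);
translate([752, 57, 0]) cylinder(h = 637, r = 41);
translate([57, 880, 0]) cylinder(h = 637, r = 41);
translate([752, 880, 0]) cylinder(h = 637, r = 41);


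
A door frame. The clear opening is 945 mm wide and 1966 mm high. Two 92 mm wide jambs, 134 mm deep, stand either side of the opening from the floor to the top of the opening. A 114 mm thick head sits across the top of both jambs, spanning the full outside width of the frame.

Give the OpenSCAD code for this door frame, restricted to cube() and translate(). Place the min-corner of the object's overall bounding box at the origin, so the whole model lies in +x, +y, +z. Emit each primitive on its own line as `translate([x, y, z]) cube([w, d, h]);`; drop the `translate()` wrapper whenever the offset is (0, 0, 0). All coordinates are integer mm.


cube([92, 134, 1966]);
translate([1037, 0, 0]) cube([92, 134, 1966]);
translate([0, 0, 1966]) cube([1129, 134, 114]);


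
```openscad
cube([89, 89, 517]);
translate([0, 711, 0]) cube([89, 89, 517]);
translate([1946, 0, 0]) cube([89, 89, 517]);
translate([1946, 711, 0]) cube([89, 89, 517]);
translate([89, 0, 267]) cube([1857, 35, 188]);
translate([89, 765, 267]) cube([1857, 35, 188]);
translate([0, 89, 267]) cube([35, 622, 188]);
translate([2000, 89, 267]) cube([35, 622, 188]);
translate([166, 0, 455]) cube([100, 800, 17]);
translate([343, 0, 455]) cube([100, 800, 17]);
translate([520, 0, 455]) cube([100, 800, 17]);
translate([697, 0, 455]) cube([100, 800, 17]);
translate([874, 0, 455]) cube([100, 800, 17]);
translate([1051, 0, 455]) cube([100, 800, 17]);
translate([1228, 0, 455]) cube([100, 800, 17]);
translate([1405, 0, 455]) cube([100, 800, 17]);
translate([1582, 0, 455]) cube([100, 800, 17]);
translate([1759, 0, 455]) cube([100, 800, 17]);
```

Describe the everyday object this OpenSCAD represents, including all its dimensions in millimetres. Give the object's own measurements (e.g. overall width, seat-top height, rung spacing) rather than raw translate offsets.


A bed frame 2035 mm long (x) by 800 mm wide (y). Four 89×89 mm corner posts, 517 mm tall, at the corners of the footprint. Four rails of 35 mm thickness and 188 mm height run between adjacent posts with their undersides at z = 267 mm, their outer faces flush with the outside of the frame (the two x-running rails run between the posts' inner faces; the two y-running rails run between the posts' inner faces). 10 slats, each 100 mm wide (x) and 17 mm thick, lie across the top of the two x-running rails, running the full 800 mm width of the frame in y; along x they sit between the end posts with a 77 mm gap after the −x posts and between neighbouring slats, leaving 87 mm before the +x posts.


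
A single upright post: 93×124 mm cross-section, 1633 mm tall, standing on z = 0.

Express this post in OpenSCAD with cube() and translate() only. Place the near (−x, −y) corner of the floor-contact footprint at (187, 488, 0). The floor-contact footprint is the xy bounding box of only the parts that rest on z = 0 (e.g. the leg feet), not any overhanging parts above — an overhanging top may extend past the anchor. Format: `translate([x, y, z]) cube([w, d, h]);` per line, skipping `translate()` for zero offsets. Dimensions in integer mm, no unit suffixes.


translate([187, 488, 0]) cube([93, 124, 1633]);


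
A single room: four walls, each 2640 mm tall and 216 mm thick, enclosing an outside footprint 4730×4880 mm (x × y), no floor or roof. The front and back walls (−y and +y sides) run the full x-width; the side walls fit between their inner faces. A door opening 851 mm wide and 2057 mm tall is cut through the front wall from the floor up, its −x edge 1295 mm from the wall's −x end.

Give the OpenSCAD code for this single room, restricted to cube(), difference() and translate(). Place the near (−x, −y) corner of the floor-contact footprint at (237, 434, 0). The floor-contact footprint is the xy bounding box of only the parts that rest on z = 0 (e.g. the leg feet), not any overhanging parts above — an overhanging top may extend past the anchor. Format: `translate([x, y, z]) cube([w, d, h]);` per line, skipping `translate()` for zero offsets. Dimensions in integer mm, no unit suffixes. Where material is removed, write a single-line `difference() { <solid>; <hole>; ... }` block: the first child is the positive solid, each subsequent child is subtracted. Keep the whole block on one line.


difference() { translate([237, 434, 0]) cube([4730, 216, 2640]); translate([1532, 434, 0]) cube([851, 216, 2057]); }
translate([237, 5098, 0]) cube([4730, 216, 2640]);
translate([237, 650, 0]) cube([216, 4448, 2640]);
translate([4751, 650, 0]) cube([216, 4448, 2640]);


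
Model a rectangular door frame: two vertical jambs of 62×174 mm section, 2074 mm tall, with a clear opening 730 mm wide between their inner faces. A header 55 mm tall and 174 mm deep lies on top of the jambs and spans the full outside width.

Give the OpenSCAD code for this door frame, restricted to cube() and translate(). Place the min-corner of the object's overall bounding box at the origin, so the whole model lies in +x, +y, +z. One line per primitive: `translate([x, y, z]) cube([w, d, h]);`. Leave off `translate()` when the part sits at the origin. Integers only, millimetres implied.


cube([62, 174, 2074]);
translate([792, 0, 0]) cube([62, 174, 2074]);
translate([0, 0, 2074]) cube([854, 174, 55]);


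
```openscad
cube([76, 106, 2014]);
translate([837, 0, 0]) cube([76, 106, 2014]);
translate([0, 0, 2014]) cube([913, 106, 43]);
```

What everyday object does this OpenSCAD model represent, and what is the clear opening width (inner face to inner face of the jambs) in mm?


A door frame. The clear opening width is 761 mm.

Two 2014 mm tall posts with a header on top — a door frame. The left jamb is 76 mm wide at x = 0; the right jamb starts at x = 837. The clear opening is 837 − 76 = 761 mm.


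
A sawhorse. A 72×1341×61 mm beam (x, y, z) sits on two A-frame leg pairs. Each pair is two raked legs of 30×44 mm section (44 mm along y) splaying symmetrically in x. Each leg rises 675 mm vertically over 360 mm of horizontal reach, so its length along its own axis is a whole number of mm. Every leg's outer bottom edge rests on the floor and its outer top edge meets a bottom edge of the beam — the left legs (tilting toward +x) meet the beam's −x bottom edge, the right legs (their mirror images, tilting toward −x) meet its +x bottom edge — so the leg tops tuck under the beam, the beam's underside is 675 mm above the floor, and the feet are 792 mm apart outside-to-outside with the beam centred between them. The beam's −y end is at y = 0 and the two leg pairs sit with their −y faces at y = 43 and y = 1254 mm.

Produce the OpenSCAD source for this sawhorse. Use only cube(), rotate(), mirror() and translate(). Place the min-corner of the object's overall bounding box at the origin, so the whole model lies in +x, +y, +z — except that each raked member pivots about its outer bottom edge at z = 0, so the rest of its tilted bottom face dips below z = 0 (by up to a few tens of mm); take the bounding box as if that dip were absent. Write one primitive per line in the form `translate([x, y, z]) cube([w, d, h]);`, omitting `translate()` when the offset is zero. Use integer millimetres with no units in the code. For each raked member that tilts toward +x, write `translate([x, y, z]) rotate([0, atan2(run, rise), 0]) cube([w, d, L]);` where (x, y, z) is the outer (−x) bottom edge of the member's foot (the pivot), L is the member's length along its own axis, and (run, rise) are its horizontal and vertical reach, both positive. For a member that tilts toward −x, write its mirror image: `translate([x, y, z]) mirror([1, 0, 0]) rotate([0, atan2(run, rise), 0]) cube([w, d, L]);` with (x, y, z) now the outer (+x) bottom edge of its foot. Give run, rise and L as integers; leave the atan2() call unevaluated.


// leg length = √(360² + 675²) = 765
// right-leg outer foot x = 2·360 + 72 = 792
// beam min-corner = (360, 0, 675)
translate([360, 0, 675]) cube([72, 1341, 61]);
translate([0, 43, 0]) rotate([0, atan2(360, 675), 0]) cube([30, 44, 765]);
translate([792, 43, 0]) mirror([1, 0, 0]) rotate([0, atan2(360, 675), 0]) cube([30, 44, 765]);
translate([0, 1254, 0]) rotate([0, atan2(360, 675), 0]) cube([30, 44, 765]);
translate([792, 1254, 0]) mirror([1, 0, 0]) rotate([0, atan2(360, 675), 0]) cube([30, 44, 765]);


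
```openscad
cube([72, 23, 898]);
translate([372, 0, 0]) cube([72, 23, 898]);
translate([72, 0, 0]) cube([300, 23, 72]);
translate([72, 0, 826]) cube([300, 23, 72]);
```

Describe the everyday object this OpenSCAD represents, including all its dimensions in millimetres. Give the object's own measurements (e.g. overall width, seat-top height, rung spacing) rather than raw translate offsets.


A rectangular picture frame lying in the x–z plane (depth along y). The opening is 300 mm wide (x) by 754 mm tall (z), surrounded by a border 72 mm wide on all four sides. The frame is 23 mm deep and is made of two full-height vertical stiles with two horizontal rails fitted between them.


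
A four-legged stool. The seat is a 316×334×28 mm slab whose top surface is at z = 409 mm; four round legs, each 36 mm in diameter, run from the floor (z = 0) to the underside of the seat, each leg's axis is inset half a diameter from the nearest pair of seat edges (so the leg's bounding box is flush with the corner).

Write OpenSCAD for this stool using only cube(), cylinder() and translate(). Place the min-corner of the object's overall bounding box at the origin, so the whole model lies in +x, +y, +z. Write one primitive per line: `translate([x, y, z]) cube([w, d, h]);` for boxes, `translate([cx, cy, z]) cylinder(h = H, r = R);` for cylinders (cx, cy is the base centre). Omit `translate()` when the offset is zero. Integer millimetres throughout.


// leg_h = 409 - 28 = 381
translate([0, 0, 381]) cube([316, 334, 28]);
translate([18, 18, 0]) cylinder(h = 381, r = 18);
translate([298, 18, 0]) cylinder(h = 381, r = 18);
translate([18, 316, 0]) cylinder(h = 381, r = 18);
translate([298, 316, 0]) cylinder(h = 381, r = 18);


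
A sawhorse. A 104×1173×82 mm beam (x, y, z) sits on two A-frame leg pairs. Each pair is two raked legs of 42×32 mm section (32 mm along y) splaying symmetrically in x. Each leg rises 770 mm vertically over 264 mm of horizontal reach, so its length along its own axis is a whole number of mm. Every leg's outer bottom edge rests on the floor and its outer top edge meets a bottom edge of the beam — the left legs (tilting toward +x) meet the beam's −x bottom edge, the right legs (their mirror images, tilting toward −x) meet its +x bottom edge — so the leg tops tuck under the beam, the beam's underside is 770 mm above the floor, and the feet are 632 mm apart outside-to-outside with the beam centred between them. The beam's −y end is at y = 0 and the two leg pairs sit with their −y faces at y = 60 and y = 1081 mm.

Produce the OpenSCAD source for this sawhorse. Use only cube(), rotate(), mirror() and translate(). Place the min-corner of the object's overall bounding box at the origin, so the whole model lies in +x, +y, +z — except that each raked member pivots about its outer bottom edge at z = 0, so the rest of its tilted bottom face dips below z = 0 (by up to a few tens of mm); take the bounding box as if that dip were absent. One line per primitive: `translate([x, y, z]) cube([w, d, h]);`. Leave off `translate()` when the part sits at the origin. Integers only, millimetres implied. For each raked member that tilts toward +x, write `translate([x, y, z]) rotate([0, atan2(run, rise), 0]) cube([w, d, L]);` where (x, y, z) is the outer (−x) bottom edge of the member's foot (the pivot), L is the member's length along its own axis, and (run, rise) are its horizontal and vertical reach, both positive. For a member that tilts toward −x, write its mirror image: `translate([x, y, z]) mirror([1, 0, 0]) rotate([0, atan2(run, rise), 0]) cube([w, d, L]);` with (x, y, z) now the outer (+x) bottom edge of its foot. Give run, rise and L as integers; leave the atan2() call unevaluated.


translate([264, 0, 770]) cube([104, 1173, 82]);
translate([0, 60, 0]) rotate([0, atan2(264, 770), 0]) cube([42, 32, 814]);
translate([632, 60, 0]) mirror([1, 0, 0]) rotate([0, atan2(264, 770), 0]) cube([42, 32, 814]);
translate([0, 1081, 0]) rotate([0, atan2(264, 770), 0]) cube([42, 32, 814]);
translate([632, 1081, 0]) mirror([1, 0, 0]) rotate([0, atan2(264, 770), 0]) cube([42, 32, 814]);
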